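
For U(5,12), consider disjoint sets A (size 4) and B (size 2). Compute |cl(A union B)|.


|A union B| = 4 + 2 = 6 (disjoint).
In U(5,12), cl(S) = S if |S| < 5, else cl(S) = E.
Since 6 >= 5, cl(A union B) = E.
|cl(A union B)| = 12.

12


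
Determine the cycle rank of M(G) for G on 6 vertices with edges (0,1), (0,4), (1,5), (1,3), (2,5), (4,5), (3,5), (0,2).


Cycle rank (nullity) = |E| - r(M) = |E| - (|V| - c).
|E| = 8, |V| = 6, c = 1.
Nullity = 8 - (6 - 1) = 8 - 5 = 3.

3


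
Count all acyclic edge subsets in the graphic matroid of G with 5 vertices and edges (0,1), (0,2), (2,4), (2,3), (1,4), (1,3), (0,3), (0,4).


An independent set in a graphic matroid is an acyclic edge subset.
G has 5 vertices and 8 edges.
Enumerate all 2^8 = 256 subsets, checking for acyclicity.
Total independent sets = 134.

134


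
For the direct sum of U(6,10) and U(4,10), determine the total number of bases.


Bases of a direct sum M1 + M2: |B| = |B(M1)| * |B(M2)|.
|B(U(6,10))| = C(10,6) = 210.
|B(U(4,10))| = C(10,4) = 210.
Total bases = 210 * 210 = 44100.

44100


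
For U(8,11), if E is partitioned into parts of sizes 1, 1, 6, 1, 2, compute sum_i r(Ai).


r(Ai) = min(|Ai|, 8) for each part.
Sum = min(1,8) + min(1,8) + min(6,8) + min(1,8) + min(2,8)
    = 1 + 1 + 6 + 1 + 2
    = 11.

11


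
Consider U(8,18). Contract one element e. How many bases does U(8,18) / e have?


Contracting e from U(8,18) gives U(7,17).
Bases of U(7,17) = C(17,7) = 17! / (7! * 10!) = 19448.

19448


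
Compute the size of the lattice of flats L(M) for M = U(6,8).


Flats of U(6,8): every subset of size < 6 is a flat, plus E itself.
Count = C(8,0) + C(8,1) + C(8,2) + C(8,3) + C(8,4) + C(8,5) + 1
     = 1 + 8 + 28 + 56 + 70 + 56 + 1
     = 220.

220


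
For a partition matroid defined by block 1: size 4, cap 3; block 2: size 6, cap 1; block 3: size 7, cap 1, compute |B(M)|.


A basis picks exactly ci elements from block i.
Number of bases = product of C(|Si|, ci).
= C(4,3) * C(6,1) * C(7,1)
= 4 * 6 * 7
= 168.

168


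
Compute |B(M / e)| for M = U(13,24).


Contracting e from U(13,24) gives U(12,23).
Bases of U(12,23) = C(23,12) = 1352078.

1352078


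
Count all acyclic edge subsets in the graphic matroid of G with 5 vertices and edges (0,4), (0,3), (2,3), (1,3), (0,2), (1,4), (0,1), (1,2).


An independent set in a graphic matroid is an acyclic edge subset.
G has 5 vertices and 8 edges.
Enumerate all 2^8 = 256 subsets, checking for acyclicity.
Total independent sets = 128.

128


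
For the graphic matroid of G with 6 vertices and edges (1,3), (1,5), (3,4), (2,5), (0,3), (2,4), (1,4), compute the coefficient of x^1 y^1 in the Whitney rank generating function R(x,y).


R(x,y) = sum over A in 2^E of x^(r(E)-r(A)) * y^(|A|-r(A)).
G has 6 vertices, 7 edges. r(E) = 5.
Enumerate all 2^7 = 128 subsets.
Count subsets with r(E)-r(A)=1 and |A|-r(A)=1: 10.

10


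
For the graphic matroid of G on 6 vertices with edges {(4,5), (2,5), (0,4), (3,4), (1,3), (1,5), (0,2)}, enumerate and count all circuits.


A circuit in a graphic matroid = edge set of a simple cycle.
G has 6 vertices and 7 edges.
Enumerating all minimal edge subsets forming cycles...
Total circuits found: 3.

3


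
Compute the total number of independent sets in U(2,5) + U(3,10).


For a direct sum, |I(M1+M2)| = |I(M1)| * |I(M2)|.
|I(U(2,5))| = sum C(5,k) for k=0..2 = 16.
|I(U(3,10))| = sum C(10,k) for k=0..3 = 176.
Total = 16 * 176 = 2816.

2816


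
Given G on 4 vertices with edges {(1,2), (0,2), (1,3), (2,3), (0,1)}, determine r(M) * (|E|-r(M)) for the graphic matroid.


r(M) = |V| - c = 4 - 1 = 3.
nullity = |E| - r(M) = 5 - 3 = 2.
Product = 3 * 2 = 6.

6


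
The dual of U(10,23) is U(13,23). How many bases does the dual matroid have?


The dual of U(r,n) is U(n-r, n) = U(13,23).
Bases of U(13,23) are all (13)-element subsets.
|B(M*)| = (23 choose 13) = 1144066.

1144066


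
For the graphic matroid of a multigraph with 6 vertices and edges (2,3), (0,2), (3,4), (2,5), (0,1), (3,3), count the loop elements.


In a graphic matroid, a loop is a self-loop edge (u,u) with rank 0.
Examining all 6 edges for self-loops...
Self-loops found: (3,3)
Number of loops = 1.

1


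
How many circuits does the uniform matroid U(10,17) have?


In U(10,17), circuits are the (11)-element subsets.
Any set of 11 elements is dependent, and removing any one element gives
an independent set of size 10, so it is a minimal dependent set.
Number of circuits = (17 choose 11) = 12376.

12376


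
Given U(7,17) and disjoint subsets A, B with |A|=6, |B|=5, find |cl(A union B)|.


|A union B| = 6 + 5 = 11 (disjoint).
In U(7,17), cl(S) = S if |S| < 7, else cl(S) = E.
Since 11 >= 7, cl(A union B) = E.
|cl(A union B)| = 17.

17


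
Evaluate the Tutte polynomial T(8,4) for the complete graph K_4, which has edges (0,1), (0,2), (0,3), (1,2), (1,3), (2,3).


T(K_4; x,y) = x^3 + 3x^2 + 4xy + 2x + y^3 + 3y^2 + 2y.
Substituting x=8, y=4:
= 512 + 192 + 128 + 16 + 64 + 48 + 8
= 968.

968


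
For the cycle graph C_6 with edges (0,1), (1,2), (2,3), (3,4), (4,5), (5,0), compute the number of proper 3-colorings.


P(C_6, k) = (k-1)^6 + (-1)^6*(k-1).
P(3) = (2)^6 + 2
= 64 + 2 = 66.

66


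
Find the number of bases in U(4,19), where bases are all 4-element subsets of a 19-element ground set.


Bases of U(4,19) are all 4-element subsets of the 19-element ground set.
Number of bases = C(19,4).
C(19,4) = 19! / (4! * 15!) = 3876.

3876


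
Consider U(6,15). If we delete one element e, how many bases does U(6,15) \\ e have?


Deleting e from U(6,15) gives U(6,14) since n > r.
Bases of U(6,14) = (14 choose 6) = 3003.

3003


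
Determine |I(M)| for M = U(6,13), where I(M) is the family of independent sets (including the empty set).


Independent sets of U(6,13) are all subsets of size <= 6.
Count = (13 choose 0) + (13 choose 1) + (13 choose 2) + (13 choose 3) + (13 choose 4) + (13 choose 5) + (13 choose 6)
     = 1 + 13 + 78 + 286 + 715 + 1287 + 1716
     = 4096.

4096


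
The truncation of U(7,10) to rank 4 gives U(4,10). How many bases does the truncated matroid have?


Truncating U(7,10) to rank 4 gives U(4,10).
Bases of U(4,10) are all 4-element subsets of 10 elements.
Number of bases = C(10,4) = (10 * 9 * 8 * 7) / (1 * 2 * 3 * 4) = 210.

210


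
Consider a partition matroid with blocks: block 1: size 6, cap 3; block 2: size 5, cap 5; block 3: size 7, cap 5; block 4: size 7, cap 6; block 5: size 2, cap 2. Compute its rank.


Rank of a partition matroid = sum of min(|Si|, ci) for each block.
= min(6,3) + min(5,5) + min(7,5) + min(7,6) + min(2,2)
= 3 + 5 + 5 + 6 + 2
= 21.

21


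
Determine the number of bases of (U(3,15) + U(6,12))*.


(M1+M2)* = M1* + M2*.
M1* = U(12,15), bases: C(15,12) = 455.
M2* = U(6,12), bases: C(12,6) = 924.
|B(M*)| = 455 * 924 = 420420.

420420


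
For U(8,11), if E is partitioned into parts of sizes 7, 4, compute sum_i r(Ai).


r(Ai) = min(|Ai|, 8) for each part.
Sum = min(7,8) + min(4,8)
    = 7 + 4
    = 11.

11


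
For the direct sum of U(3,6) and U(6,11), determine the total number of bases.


Bases of a direct sum M1 + M2: |B| = |B(M1)| * |B(M2)|.
|B(U(3,6))| = C(6,3) = 20.
|B(U(6,11))| = C(11,6) = 462.
Total bases = 20 * 462 = 9240.

9240


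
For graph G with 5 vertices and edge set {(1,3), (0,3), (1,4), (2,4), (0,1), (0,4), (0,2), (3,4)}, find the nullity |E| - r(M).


Cycle rank (nullity) = |E| - r(M) = |E| - (|V| - c).
|E| = 8, |V| = 5, c = 1.
Nullity = 8 - (5 - 1) = 8 - 4 = 4.

4


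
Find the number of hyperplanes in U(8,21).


Hyperplanes of U(8,21) are flats of rank 7.
In a uniform matroid, these are exactly the (7)-element subsets.
Count = C(21,7) = 116280.

116280


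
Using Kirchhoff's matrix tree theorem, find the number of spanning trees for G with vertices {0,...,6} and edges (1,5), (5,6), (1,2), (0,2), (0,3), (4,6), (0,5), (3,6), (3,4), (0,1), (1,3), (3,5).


By Kirchhoff's matrix tree theorem, the number of spanning trees equals
the determinant of any cofactor of the Laplacian matrix L.
G has 7 vertices and 12 edges.
Computing the (6 x 6) cofactor determinant gives 260.

260


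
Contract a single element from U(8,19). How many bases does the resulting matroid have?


Contracting e from U(8,19) gives U(7,18).
Bases of U(7,18) = (18 choose 7) = 31824.

31824


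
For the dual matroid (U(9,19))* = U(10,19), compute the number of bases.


The dual of U(r,n) is U(n-r, n) = U(10,19).
Bases of U(10,19) are all (10)-element subsets.
|B(M*)| = (19 choose 10) = 92378.

92378


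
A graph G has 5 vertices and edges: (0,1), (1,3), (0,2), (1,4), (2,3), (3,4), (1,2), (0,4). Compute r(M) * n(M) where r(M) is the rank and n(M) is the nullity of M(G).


r(M) = |V| - c = 5 - 1 = 4.
nullity = |E| - r(M) = 8 - 4 = 4.
Product = 4 * 4 = 16.

16


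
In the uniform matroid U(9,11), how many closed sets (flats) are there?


Flats of U(9,11): every subset of size < 9 is a flat, plus E itself.
Count = (11 choose 0) + (11 choose 1) + (11 choose 2) + (11 choose 3) + (11 choose 4) + (11 choose 5) + (11 choose 6) + (11 choose 7) + (11 choose 8) + 1
     = 1 + 11 + 55 + 165 + 330 + 462 + 462 + 330 + 165 + 1
     = 1982.

1982


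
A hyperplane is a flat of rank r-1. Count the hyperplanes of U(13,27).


Hyperplanes of U(13,27) are flats of rank 12.
In a uniform matroid, these are exactly the (12)-element subsets.
Count = C(27,12) = 27! / (12! * 15!) = 17383860.

17383860


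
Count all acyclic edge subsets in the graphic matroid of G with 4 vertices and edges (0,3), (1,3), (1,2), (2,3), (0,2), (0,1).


An independent set in a graphic matroid is an acyclic edge subset.
G has 4 vertices and 6 edges.
Enumerate all 2^6 = 64 subsets, checking for acyclicity.
Total independent sets = 38.

38


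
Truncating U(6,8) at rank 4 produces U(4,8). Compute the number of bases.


Truncating U(6,8) to rank 4 gives U(4,8).
Bases of U(4,8) are all 4-element subsets of 8 elements.
Number of bases = (8 choose 4) = 70.

70


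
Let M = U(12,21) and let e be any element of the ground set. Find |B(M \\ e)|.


Deleting e from U(12,21) gives U(12,20) since n > r.
Bases of U(12,20) = (20 choose 12) = 125970.

125970


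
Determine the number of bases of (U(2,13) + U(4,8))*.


(M1+M2)* = M1* + M2*.
M1* = U(11,13), bases: C(13,11) = 78.
M2* = U(4,8), bases: C(8,4) = 70.
|B(M*)| = 78 * 70 = 5460.

5460


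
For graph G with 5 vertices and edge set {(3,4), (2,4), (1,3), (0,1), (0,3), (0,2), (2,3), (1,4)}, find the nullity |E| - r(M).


Cycle rank (nullity) = |E| - r(M) = |E| - (|V| - c).
|E| = 8, |V| = 5, c = 1.
Nullity = 8 - (5 - 1) = 8 - 4 = 4.

4


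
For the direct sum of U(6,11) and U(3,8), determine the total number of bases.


Bases of a direct sum M1 + M2: |B| = |B(M1)| * |B(M2)|.
|B(U(6,11))| = C(11,6) = 462.
|B(U(3,8))| = C(8,3) = 56.
Total bases = 462 * 56 = 25872.

25872


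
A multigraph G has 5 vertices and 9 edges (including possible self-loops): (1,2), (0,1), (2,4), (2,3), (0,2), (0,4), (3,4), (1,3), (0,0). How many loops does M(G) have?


In a graphic matroid, a loop is a self-loop edge (u,u) with rank 0.
Examining all 9 edges for self-loops...
Self-loops found: (0,0)
Number of loops = 1.

1


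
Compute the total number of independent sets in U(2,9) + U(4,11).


For a direct sum, |I(M1+M2)| = |I(M1)| * |I(M2)|.
|I(U(2,9))| = sum C(9,k) for k=0..2 = 46.
|I(U(4,11))| = sum C(11,k) for k=0..4 = 562.
Total = 46 * 562 = 25852.

25852


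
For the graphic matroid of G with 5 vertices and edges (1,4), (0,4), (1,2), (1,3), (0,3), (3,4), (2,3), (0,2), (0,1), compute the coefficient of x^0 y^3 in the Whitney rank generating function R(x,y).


R(x,y) = sum over A in 2^E of x^(r(E)-r(A)) * y^(|A|-r(A)).
G has 5 vertices, 9 edges. r(E) = 4.
Enumerate all 2^9 = 512 subsets.
Count subsets with r(E)-r(A)=0 and |A|-r(A)=3: 36.

36


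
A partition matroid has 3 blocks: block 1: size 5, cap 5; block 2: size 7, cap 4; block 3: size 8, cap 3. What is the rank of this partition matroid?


Rank of a partition matroid = sum of min(|Si|, ci) for each block.
= min(5,5) + min(7,4) + min(8,3)
= 5 + 4 + 3
= 12.

12


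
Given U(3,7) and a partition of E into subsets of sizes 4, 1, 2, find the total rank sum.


r(Ai) = min(|Ai|, 3) for each part.
Sum = min(4,3) + min(1,3) + min(2,3)
    = 3 + 1 + 2
    = 6.

6


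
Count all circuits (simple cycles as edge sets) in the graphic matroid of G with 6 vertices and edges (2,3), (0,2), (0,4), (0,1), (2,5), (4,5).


A circuit in a graphic matroid = edge set of a simple cycle.
G has 6 vertices and 6 edges.
Enumerating all minimal edge subsets forming cycles...
Total circuits found: 1.

1


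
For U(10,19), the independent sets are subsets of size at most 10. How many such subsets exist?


Independent sets of U(10,19) are all subsets of size <= 10.
Count = (19 choose 0) + (19 choose 1) + (19 choose 2) + (19 choose 3) + (19 choose 4) + (19 choose 5) + (19 choose 6) + (19 choose 7) + (19 choose 8) + (19 choose 9) + (19 choose 10)
     = 1 + 19 + 171 + 969 + 3876 + 11628 + 27132 + 50388 + 75582 + 92378 + 92378
     = 354522.

354522


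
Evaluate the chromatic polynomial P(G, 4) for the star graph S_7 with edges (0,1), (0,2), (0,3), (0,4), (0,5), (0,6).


P(tree, k) = k * (k-1)^(6) for any tree on 7 vertices.
P(4) = 4 * 3^6 = 4 * 729 = 2916.

2916


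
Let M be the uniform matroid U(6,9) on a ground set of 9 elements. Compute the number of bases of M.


Bases of U(6,9) are all 6-element subsets of the 9-element ground set.
Number of bases = C(9,6).
C(9,6) = 84.

84


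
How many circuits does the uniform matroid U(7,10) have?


In U(7,10), circuits are the (8)-element subsets.
Any set of 8 elements is dependent, and removing any one element gives
an independent set of size 7, so it is a minimal dependent set.
Number of circuits = C(10,8) = 45.

45


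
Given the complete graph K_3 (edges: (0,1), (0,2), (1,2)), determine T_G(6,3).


T(K_3; x,y) = x^2 + x + y.
T(6,3) = 36 + 6 + 3 = 45.

45


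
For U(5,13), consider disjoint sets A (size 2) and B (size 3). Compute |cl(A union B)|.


|A union B| = 2 + 3 = 5 (disjoint).
In U(5,13), cl(S) = S if |S| < 5, else cl(S) = E.
Since 5 >= 5, cl(A union B) = E.
|cl(A union B)| = 13.

13


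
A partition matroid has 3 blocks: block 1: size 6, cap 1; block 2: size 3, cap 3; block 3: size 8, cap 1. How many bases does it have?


A basis picks exactly ci elements from block i.
Number of bases = product of C(|Si|, ci).
= C(6,1) * C(3,3) * C(8,1)
= 6 * 1 * 8
= 48.

48


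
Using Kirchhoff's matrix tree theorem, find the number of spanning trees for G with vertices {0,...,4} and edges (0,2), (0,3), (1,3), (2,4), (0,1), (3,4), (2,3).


By Kirchhoff's matrix tree theorem, the number of spanning trees equals
the determinant of any cofactor of the Laplacian matrix L.
G has 5 vertices and 7 edges.
Computing the (4 x 4) cofactor determinant gives 21.

21


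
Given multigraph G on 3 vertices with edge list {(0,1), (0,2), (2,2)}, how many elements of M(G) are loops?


In a graphic matroid, a loop is a self-loop edge (u,u) with rank 0.
Examining all 3 edges for self-loops...
Self-loops found: (2,2)
Number of loops = 1.

1


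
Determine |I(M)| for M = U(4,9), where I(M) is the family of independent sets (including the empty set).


Independent sets of U(4,9) are all subsets of size <= 4.
Count = (9 choose 0) + (9 choose 1) + (9 choose 2) + (9 choose 3) + (9 choose 4)
     = 1 + 9 + 36 + 84 + 126
     = 256.

256


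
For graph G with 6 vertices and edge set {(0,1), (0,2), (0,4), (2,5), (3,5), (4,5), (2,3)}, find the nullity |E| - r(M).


Cycle rank (nullity) = |E| - r(M) = |E| - (|V| - c).
|E| = 7, |V| = 6, c = 1.
Nullity = 7 - (6 - 1) = 7 - 5 = 2.

2


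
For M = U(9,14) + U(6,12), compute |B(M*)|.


(M1+M2)* = M1* + M2*.
M1* = U(5,14), bases: C(14,5) = 2002.
M2* = U(6,12), bases: C(12,6) = 924.
|B(M*)| = 2002 * 924 = 1849848.

1849848


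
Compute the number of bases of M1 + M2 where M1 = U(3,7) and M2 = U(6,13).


Bases of a direct sum M1 + M2: |B| = |B(M1)| * |B(M2)|.
|B(U(3,7))| = C(7,3) = 35.
|B(U(6,13))| = C(13,6) = 1716.
Total bases = 35 * 1716 = 60060.

60060


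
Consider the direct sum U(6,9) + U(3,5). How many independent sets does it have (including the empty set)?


For a direct sum, |I(M1+M2)| = |I(M1)| * |I(M2)|.
|I(U(6,9))| = sum C(9,k) for k=0..6 = 466.
|I(U(3,5))| = sum C(5,k) for k=0..3 = 26.
Total = 466 * 26 = 12116.

12116


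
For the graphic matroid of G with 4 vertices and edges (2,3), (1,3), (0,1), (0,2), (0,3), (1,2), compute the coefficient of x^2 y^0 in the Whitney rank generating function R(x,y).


R(x,y) = sum over A in 2^E of x^(r(E)-r(A)) * y^(|A|-r(A)).
G has 4 vertices, 6 edges. r(E) = 3.
Enumerate all 2^6 = 64 subsets.
Count subsets with r(E)-r(A)=2 and |A|-r(A)=0: 6.

6


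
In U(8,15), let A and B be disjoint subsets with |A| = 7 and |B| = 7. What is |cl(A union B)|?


|A union B| = 7 + 7 = 14 (disjoint).
In U(8,15), cl(S) = S if |S| < 8, else cl(S) = E.
Since 14 >= 8, cl(A union B) = E.
|cl(A union B)| = 15.

15


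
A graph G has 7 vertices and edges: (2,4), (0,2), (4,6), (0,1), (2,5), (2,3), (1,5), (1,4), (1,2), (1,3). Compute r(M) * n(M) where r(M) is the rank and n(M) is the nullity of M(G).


r(M) = |V| - c = 7 - 1 = 6.
nullity = |E| - r(M) = 10 - 6 = 4.
Product = 6 * 4 = 24.

24


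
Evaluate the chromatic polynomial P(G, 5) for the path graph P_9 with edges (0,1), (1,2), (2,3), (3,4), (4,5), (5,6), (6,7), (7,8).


P(P_9, k) = k * (k-1)^(8).
P(5) = 5 * 4^8 = 5 * 65536 = 327680.

327680


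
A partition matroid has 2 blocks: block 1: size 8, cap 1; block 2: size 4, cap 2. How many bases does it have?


A basis picks exactly ci elements from block i.
Number of bases = product of C(|Si|, ci).
= C(8,1) * C(4,2)
= 8 * 6
= 48.

48


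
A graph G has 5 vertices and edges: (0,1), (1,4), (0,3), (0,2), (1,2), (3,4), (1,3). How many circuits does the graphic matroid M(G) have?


A circuit in a graphic matroid = edge set of a simple cycle.
G has 5 vertices and 7 edges.
Enumerating all minimal edge subsets forming cycles...
Total circuits found: 6.

6


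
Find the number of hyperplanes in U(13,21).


Hyperplanes of U(13,21) are flats of rank 12.
In a uniform matroid, these are exactly the (12)-element subsets.
Count = (21 choose 12) = 293930.

293930


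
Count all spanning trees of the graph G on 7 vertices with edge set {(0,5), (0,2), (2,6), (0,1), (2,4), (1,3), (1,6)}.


By Kirchhoff's matrix tree theorem, the number of spanning trees equals
the determinant of any cofactor of the Laplacian matrix L.
G has 7 vertices and 7 edges.
Computing the (6 x 6) cofactor determinant gives 4.

4


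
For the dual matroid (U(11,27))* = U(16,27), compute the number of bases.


The dual of U(r,n) is U(n-r, n) = U(16,27).
Bases of U(16,27) are all (16)-element subsets.
|B(M*)| = C(27,16) = 27! / (16! * 11!) = 13037895.

13037895


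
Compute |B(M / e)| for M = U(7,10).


Contracting e from U(7,10) gives U(6,9).
Bases of U(6,9) = C(9,6) = 9! / (6! * 3!) = 84.

84


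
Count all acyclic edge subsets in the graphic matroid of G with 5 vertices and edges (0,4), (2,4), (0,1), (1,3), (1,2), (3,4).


An independent set in a graphic matroid is an acyclic edge subset.
G has 5 vertices and 6 edges.
Enumerate all 2^6 = 64 subsets, checking for acyclicity.
Total independent sets = 54.

54


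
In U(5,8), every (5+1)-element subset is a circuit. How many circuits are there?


In U(5,8), circuits are the (6)-element subsets.
Any set of 6 elements is dependent, and removing any one element gives
an independent set of size 5, so it is a minimal dependent set.
Number of circuits = C(8,6) = 8! / (6! * 2!) = 28.

28


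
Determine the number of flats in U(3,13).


Flats of U(3,13): every subset of size < 3 is a flat, plus E itself.
Count = (13 choose 0) + (13 choose 1) + (13 choose 2) + 1
     = 1 + 13 + 78 + 1
     = 93.

93


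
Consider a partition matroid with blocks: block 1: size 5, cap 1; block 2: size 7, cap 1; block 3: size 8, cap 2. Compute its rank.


Rank of a partition matroid = sum of min(|Si|, ci) for each block.
= min(5,1) + min(7,1) + min(8,2)
= 1 + 1 + 2
= 4.

4


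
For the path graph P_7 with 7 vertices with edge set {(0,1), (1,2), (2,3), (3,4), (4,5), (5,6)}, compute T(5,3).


A path on 7 vertices is a tree with 6 edges.
T(x,y) = x^(6) for any tree.
T(5,3) = 5^6 = 15625.

15625


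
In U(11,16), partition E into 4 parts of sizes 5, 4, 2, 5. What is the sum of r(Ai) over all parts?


r(Ai) = min(|Ai|, 11) for each part.
Sum = min(5,11) + min(4,11) + min(2,11) + min(5,11)
    = 5 + 4 + 2 + 5
    = 16.

16


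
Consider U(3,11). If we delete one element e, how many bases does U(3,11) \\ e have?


Deleting e from U(3,11) gives U(3,10) since n > r.
Bases of U(3,10) = (10 choose 3) = 120.

120


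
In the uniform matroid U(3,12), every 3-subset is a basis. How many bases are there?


Bases of U(3,12) are all 3-element subsets of the 12-element ground set.
Number of bases = C(12,3).
(12 choose 3) = 220.

220


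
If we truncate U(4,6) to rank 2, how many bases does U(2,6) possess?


Truncating U(4,6) to rank 2 gives U(2,6).
Bases of U(2,6) are all 2-element subsets of 6 elements.
Number of bases = C(6,2) = 6! / (2! * 4!) = 15.

15


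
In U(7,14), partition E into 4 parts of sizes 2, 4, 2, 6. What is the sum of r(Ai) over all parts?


r(Ai) = min(|Ai|, 7) for each part.
Sum = min(2,7) + min(4,7) + min(2,7) + min(6,7)
    = 2 + 4 + 2 + 6
    = 14.

14


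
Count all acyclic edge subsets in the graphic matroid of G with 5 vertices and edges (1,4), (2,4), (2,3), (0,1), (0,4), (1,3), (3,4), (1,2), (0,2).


An independent set in a graphic matroid is an acyclic edge subset.
G has 5 vertices and 9 edges.
Enumerate all 2^9 = 512 subsets, checking for acyclicity.
Total independent sets = 198.

198


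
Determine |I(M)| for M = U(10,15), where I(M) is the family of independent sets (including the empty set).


Independent sets of U(10,15) are all subsets of size <= 10.
Count = C(15,0) + C(15,1) + C(15,2) + C(15,3) + C(15,4) + C(15,5) + C(15,6) + C(15,7) + C(15,8) + C(15,9) + C(15,10)
     = 1 + 15 + 105 + 455 + 1365 + 3003 + 5005 + 6435 + 6435 + 5005 + 3003
     = 30827.

30827


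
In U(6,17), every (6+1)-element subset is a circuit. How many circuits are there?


In U(6,17), circuits are the (7)-element subsets.
Any set of 7 elements is dependent, and removing any one element gives
an independent set of size 6, so it is a minimal dependent set.
Number of circuits = C(17,7) = 19448.

19448


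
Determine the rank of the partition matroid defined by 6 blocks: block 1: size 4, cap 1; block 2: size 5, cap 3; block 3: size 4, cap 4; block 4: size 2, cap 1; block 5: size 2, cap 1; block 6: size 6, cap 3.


Rank of a partition matroid = sum of min(|Si|, ci) for each block.
= min(4,1) + min(5,3) + min(4,4) + min(2,1) + min(2,1) + min(6,3)
= 1 + 3 + 4 + 1 + 1 + 3
= 13.

13


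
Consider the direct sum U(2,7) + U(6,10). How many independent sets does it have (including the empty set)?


For a direct sum, |I(M1+M2)| = |I(M1)| * |I(M2)|.
|I(U(2,7))| = sum C(7,k) for k=0..2 = 29.
|I(U(6,10))| = sum C(10,k) for k=0..6 = 848.
Total = 29 * 848 = 24592.

24592


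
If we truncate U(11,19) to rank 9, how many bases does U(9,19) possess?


Truncating U(11,19) to rank 9 gives U(9,19).
Bases of U(9,19) are all 9-element subsets of 19 elements.
Number of bases = (19 choose 9) = 92378.

92378


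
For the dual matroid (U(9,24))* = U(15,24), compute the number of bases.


The dual of U(r,n) is U(n-r, n) = U(15,24).
Bases of U(15,24) are all (15)-element subsets.
|B(M*)| = C(24,15) = 24! / (15! * 9!) = 1307504.

1307504


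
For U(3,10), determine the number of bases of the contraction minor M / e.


Contracting e from U(3,10) gives U(2,9).
Bases of U(2,9) = (9 choose 2) = 36.

36


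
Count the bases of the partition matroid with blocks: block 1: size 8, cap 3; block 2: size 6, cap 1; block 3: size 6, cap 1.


A basis picks exactly ci elements from block i.
Number of bases = product of C(|Si|, ci).
= C(8,3) * C(6,1) * C(6,1)
= 56 * 6 * 6
= 2016.

2016


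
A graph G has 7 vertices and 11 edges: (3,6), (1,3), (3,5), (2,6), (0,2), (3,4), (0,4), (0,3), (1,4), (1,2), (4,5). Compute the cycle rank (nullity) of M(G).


Cycle rank (nullity) = |E| - r(M) = |E| - (|V| - c).
|E| = 11, |V| = 7, c = 1.
Nullity = 11 - (7 - 1) = 11 - 6 = 5.

5


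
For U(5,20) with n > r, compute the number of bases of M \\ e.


Deleting e from U(5,20) gives U(5,19) since n > r.
Bases of U(5,19) = (19 choose 5) = 11628.

11628


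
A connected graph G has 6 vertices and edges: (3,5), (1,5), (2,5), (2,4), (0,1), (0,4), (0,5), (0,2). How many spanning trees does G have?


By Kirchhoff's matrix tree theorem, the number of spanning trees equals
the determinant of any cofactor of the Laplacian matrix L.
G has 6 vertices and 8 edges.
Computing the (5 x 5) cofactor determinant gives 21.

21


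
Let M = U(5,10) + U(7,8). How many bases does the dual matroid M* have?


(M1+M2)* = M1* + M2*.
M1* = U(5,10), bases: C(10,5) = 252.
M2* = U(1,8), bases: C(8,1) = 8.
|B(M*)| = 252 * 8 = 2016.

2016


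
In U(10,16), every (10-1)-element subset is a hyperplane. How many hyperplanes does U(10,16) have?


Hyperplanes of U(10,16) are flats of rank 9.
In a uniform matroid, these are exactly the (9)-element subsets.
Count = (16 choose 9) = 11440.

11440


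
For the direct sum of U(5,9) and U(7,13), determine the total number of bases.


Bases of a direct sum M1 + M2: |B| = |B(M1)| * |B(M2)|.
|B(U(5,9))| = C(9,5) = 126.
|B(U(7,13))| = C(13,7) = 1716.
Total bases = 126 * 1716 = 216216.

216216


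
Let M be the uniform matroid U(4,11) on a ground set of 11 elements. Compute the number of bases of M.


Bases of U(4,11) are all 4-element subsets of the 11-element ground set.
Number of bases = C(11,4).
(11 choose 4) = 330.

330


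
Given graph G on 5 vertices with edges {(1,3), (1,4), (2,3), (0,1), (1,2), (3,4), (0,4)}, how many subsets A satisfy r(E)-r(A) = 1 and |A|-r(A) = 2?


R(x,y) = sum over A in 2^E of x^(r(E)-r(A)) * y^(|A|-r(A)).
G has 5 vertices, 7 edges. r(E) = 4.
Enumerate all 2^7 = 128 subsets.
Count subsets with r(E)-r(A)=1 and |A|-r(A)=2: 2.

2


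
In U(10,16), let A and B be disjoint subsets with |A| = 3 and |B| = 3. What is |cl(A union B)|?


|A union B| = 3 + 3 = 6 (disjoint).
In U(10,16), cl(S) = S if |S| < 10, else cl(S) = E.
Since 6 < 10, cl(A union B) = A union B.
|cl(A union B)| = 6.

6


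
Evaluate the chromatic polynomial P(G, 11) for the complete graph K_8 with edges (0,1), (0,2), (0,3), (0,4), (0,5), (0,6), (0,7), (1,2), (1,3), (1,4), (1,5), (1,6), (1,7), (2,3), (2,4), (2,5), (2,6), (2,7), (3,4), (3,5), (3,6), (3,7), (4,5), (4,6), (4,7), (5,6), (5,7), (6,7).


P(K_8, k) = k(k-1)(k-2)...(k-7).
P(11) = (11) * (10) * (9) * (8) * (7) * (6) * (5) * (4) = 6652800.

6652800


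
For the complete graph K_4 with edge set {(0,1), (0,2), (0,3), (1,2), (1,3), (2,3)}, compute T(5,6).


T(K_4; x,y) = x^3 + 3x^2 + 4xy + 2x + y^3 + 3y^2 + 2y.
Substituting x=5, y=6:
= 125 + 75 + 120 + 10 + 216 + 108 + 12
= 666.

666


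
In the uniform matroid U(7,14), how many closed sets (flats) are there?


Flats of U(7,14): every subset of size < 7 is a flat, plus E itself.
Count = C(14,0) + C(14,1) + C(14,2) + C(14,3) + C(14,4) + C(14,5) + C(14,6) + 1
     = 1 + 14 + 91 + 364 + 1001 + 2002 + 3003 + 1
     = 6477.

6477


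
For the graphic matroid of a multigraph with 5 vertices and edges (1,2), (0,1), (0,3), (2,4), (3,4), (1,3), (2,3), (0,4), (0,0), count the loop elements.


In a graphic matroid, a loop is a self-loop edge (u,u) with rank 0.
Examining all 9 edges for self-loops...
Self-loops found: (0,0)
Number of loops = 1.

1


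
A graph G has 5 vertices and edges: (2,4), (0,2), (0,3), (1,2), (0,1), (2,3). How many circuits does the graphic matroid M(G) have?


A circuit in a graphic matroid = edge set of a simple cycle.
G has 5 vertices and 6 edges.
Enumerating all minimal edge subsets forming cycles...
Total circuits found: 3.

3


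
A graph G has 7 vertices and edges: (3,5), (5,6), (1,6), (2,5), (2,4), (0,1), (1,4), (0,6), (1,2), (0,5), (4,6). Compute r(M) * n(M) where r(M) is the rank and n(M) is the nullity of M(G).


r(M) = |V| - c = 7 - 1 = 6.
nullity = |E| - r(M) = 11 - 6 = 5.
Product = 6 * 5 = 30.

30


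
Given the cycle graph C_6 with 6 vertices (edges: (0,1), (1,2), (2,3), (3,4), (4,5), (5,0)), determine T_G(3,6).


T(C_6; x,y) = x + x^2 + ... + x^(5) + y.
T(3,6) = 3^1 + 3^2 + 3^3 + 3^4 + 3^5 + 6
= 3 + 9 + 27 + 81 + 243 + 6
= 369.

369


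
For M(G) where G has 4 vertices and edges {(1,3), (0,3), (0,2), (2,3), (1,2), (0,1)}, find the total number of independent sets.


An independent set in a graphic matroid is an acyclic edge subset.
G has 4 vertices and 6 edges.
Enumerate all 2^6 = 64 subsets, checking for acyclicity.
Total independent sets = 38.

38


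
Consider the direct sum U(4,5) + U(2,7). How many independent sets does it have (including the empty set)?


For a direct sum, |I(M1+M2)| = |I(M1)| * |I(M2)|.
|I(U(4,5))| = sum C(5,k) for k=0..4 = 31.
|I(U(2,7))| = sum C(7,k) for k=0..2 = 29.
Total = 31 * 29 = 899.

899


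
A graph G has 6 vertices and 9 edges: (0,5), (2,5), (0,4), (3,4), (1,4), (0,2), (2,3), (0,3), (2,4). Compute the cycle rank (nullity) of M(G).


Cycle rank (nullity) = |E| - r(M) = |E| - (|V| - c).
|E| = 9, |V| = 6, c = 1.
Nullity = 9 - (6 - 1) = 9 - 5 = 4.

4


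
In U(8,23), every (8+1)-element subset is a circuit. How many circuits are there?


In U(8,23), circuits are the (9)-element subsets.
Any set of 9 elements is dependent, and removing any one element gives
an independent set of size 8, so it is a minimal dependent set.
Number of circuits = (23 choose 9) = 817190.

817190


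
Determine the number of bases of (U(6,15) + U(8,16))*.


(M1+M2)* = M1* + M2*.
M1* = U(9,15), bases: C(15,9) = 5005.
M2* = U(8,16), bases: C(16,8) = 12870.
|B(M*)| = 5005 * 12870 = 64414350.

64414350


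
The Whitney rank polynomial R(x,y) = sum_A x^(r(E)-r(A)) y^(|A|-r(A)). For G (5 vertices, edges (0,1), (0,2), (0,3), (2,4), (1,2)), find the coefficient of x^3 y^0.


R(x,y) = sum over A in 2^E of x^(r(E)-r(A)) * y^(|A|-r(A)).
G has 5 vertices, 5 edges. r(E) = 4.
Enumerate all 2^5 = 32 subsets.
Count subsets with r(E)-r(A)=3 and |A|-r(A)=0: 5.

5


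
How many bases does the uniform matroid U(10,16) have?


Bases of U(10,16) are all 10-element subsets of the 16-element ground set.
Number of bases = C(16,10).
C(16,10) = 8008.

8008


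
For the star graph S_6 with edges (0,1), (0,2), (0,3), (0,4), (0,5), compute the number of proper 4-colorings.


P(tree, k) = k * (k-1)^(5) for any tree on 6 vertices.
P(4) = 4 * 3^5 = 4 * 243 = 972.

972


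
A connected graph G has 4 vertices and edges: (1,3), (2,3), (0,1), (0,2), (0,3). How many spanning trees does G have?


By Kirchhoff's matrix tree theorem, the number of spanning trees equals
the determinant of any cofactor of the Laplacian matrix L.
G has 4 vertices and 5 edges.
Computing the (3 x 3) cofactor determinant gives 8.

8


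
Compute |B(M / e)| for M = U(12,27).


Contracting e from U(12,27) gives U(11,26).
Bases of U(11,26) = C(26,11) = 26! / (11! * 15!) = 7726160.

7726160


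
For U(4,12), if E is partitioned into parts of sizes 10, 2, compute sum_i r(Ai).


r(Ai) = min(|Ai|, 4) for each part.
Sum = min(10,4) + min(2,4)
    = 4 + 2
    = 6.

6


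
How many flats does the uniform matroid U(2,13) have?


Flats of U(2,13): every subset of size < 2 is a flat, plus E itself.
Count = (13 choose 0) + (13 choose 1) + 1
     = 1 + 13 + 1
     = 15.

15


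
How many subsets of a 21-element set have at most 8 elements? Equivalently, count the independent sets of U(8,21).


Independent sets of U(8,21) are all subsets of size <= 8.
Count = C(21,0) + C(21,1) + C(21,2) + C(21,3) + C(21,4) + C(21,5) + C(21,6) + C(21,7) + C(21,8)
     = 1 + 21 + 210 + 1330 + 5985 + 20349 + 54264 + 116280 + 203490
     = 401930.

401930


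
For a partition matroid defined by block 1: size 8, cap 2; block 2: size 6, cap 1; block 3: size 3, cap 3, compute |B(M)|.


A basis picks exactly ci elements from block i.
Number of bases = product of C(|Si|, ci).
= C(8,2) * C(6,1) * C(3,3)
= 28 * 6 * 1
= 168.

168


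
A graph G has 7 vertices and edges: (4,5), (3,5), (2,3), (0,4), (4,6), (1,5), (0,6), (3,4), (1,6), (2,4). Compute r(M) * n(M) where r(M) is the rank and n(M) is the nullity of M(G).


r(M) = |V| - c = 7 - 1 = 6.
nullity = |E| - r(M) = 10 - 6 = 4.
Product = 6 * 4 = 24.

24


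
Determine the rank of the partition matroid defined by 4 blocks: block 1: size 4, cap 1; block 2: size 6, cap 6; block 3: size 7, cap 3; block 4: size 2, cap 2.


Rank of a partition matroid = sum of min(|Si|, ci) for each block.
= min(4,1) + min(6,6) + min(7,3) + min(2,2)
= 1 + 6 + 3 + 2
= 12.

12


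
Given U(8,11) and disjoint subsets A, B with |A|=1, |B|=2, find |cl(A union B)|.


|A union B| = 1 + 2 = 3 (disjoint).
In U(8,11), cl(S) = S if |S| < 8, else cl(S) = E.
Since 3 < 8, cl(A union B) = A union B.
|cl(A union B)| = 3.

3


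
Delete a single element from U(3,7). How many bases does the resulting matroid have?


Deleting e from U(3,7) gives U(3,6) since n > r.
Bases of U(3,6) = C(6,3) = 6! / (3! * 3!) = 20.

20


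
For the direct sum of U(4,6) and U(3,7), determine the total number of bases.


Bases of a direct sum M1 + M2: |B| = |B(M1)| * |B(M2)|.
|B(U(4,6))| = C(6,4) = 15.
|B(U(3,7))| = C(7,3) = 35.
Total bases = 15 * 35 = 525.

525


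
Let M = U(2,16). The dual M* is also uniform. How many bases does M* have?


The dual of U(r,n) is U(n-r, n) = U(14,16).
Bases of U(14,16) are all (14)-element subsets.
|B(M*)| = C(16,14) = 120.

120


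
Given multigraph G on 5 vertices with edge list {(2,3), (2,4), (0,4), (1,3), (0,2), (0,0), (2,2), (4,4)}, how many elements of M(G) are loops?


In a graphic matroid, a loop is a self-loop edge (u,u) with rank 0.
Examining all 8 edges for self-loops...
Self-loops found: (0,0), (2,2), (4,4)
Number of loops = 3.

3


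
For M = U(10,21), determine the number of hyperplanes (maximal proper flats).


Hyperplanes of U(10,21) are flats of rank 9.
In a uniform matroid, these are exactly the (9)-element subsets.
Count = C(21,9) = 293930.

293930


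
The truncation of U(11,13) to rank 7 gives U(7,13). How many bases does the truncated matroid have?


Truncating U(11,13) to rank 7 gives U(7,13).
Bases of U(7,13) are all 7-element subsets of 13 elements.
Number of bases = C(13,7) = 13! / (7! * 6!) = 1716.

1716


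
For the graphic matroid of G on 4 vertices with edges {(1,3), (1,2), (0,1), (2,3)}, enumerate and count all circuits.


A circuit in a graphic matroid = edge set of a simple cycle.
G has 4 vertices and 4 edges.
Enumerating all minimal edge subsets forming cycles...
Total circuits found: 1.

1


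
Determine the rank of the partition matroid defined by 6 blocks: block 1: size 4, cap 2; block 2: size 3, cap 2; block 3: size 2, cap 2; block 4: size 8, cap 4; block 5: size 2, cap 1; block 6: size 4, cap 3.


Rank of a partition matroid = sum of min(|Si|, ci) for each block.
= min(4,2) + min(3,2) + min(2,2) + min(8,4) + min(2,1) + min(4,3)
= 2 + 2 + 2 + 4 + 1 + 3
= 14.

14


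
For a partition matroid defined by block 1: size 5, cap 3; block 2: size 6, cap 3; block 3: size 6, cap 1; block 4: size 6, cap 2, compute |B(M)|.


A basis picks exactly ci elements from block i.
Number of bases = product of C(|Si|, ci).
= C(5,3) * C(6,3) * C(6,1) * C(6,2)
= 10 * 20 * 6 * 15
= 18000.

18000


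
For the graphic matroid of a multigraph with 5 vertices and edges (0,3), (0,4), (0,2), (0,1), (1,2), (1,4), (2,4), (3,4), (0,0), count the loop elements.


In a graphic matroid, a loop is a self-loop edge (u,u) with rank 0.
Examining all 9 edges for self-loops...
Self-loops found: (0,0)
Number of loops = 1.

1


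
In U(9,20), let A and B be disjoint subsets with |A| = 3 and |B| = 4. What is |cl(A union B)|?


|A union B| = 3 + 4 = 7 (disjoint).
In U(9,20), cl(S) = S if |S| < 9, else cl(S) = E.
Since 7 < 9, cl(A union B) = A union B.
|cl(A union B)| = 7.

7


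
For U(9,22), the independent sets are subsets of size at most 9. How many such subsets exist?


Independent sets of U(9,22) are all subsets of size <= 9.
Count = (22 choose 0) + (22 choose 1) + (22 choose 2) + (22 choose 3) + (22 choose 4) + (22 choose 5) + (22 choose 6) + (22 choose 7) + (22 choose 8) + (22 choose 9)
     = 1 + 22 + 231 + 1540 + 7315 + 26334 + 74613 + 170544 + 319770 + 497420
     = 1097790.

1097790


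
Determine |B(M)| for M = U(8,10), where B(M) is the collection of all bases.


Bases of U(8,10) are all 8-element subsets of the 10-element ground set.
Number of bases = C(10,8).
C(10,8) = 45.

45


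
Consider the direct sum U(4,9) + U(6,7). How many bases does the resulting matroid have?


Bases of a direct sum M1 + M2: |B| = |B(M1)| * |B(M2)|.
|B(U(4,9))| = C(9,4) = 126.
|B(U(6,7))| = C(7,6) = 7.
Total bases = 126 * 7 = 882.

882


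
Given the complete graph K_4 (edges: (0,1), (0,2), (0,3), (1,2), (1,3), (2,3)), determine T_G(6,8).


T(K_4; x,y) = x^3 + 3x^2 + 4xy + 2x + y^3 + 3y^2 + 2y.
Substituting x=6, y=8:
= 216 + 108 + 192 + 12 + 512 + 192 + 16
= 1248.

1248


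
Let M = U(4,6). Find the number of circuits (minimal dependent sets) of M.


In U(4,6), circuits are the (5)-element subsets.
Any set of 5 elements is dependent, and removing any one element gives
an independent set of size 4, so it is a minimal dependent set.
Number of circuits = C(6,5) = 6.

6


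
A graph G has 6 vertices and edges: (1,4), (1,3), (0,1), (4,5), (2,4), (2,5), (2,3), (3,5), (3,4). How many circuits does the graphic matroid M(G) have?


A circuit in a graphic matroid = edge set of a simple cycle.
G has 6 vertices and 9 edges.
Enumerating all minimal edge subsets forming cycles...
Total circuits found: 12.

12


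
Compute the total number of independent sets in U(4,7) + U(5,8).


For a direct sum, |I(M1+M2)| = |I(M1)| * |I(M2)|.
|I(U(4,7))| = sum C(7,k) for k=0..4 = 99.
|I(U(5,8))| = sum C(8,k) for k=0..5 = 219.
Total = 99 * 219 = 21681.

21681


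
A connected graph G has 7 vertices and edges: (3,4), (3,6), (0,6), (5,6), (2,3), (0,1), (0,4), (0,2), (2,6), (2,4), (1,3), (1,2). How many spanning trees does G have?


By Kirchhoff's matrix tree theorem, the number of spanning trees equals
the determinant of any cofactor of the Laplacian matrix L.
G has 7 vertices and 12 edges.
Computing the (6 x 6) cofactor determinant gives 216.

216


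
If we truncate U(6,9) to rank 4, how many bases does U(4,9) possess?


Truncating U(6,9) to rank 4 gives U(4,9).
Bases of U(4,9) are all 4-element subsets of 9 elements.
Number of bases = C(9,4) = (9 * 8 * 7 * 6) / (1 * 2 * 3 * 4) = 126.

126


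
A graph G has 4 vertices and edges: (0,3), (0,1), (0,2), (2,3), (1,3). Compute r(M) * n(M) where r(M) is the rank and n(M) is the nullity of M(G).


r(M) = |V| - c = 4 - 1 = 3.
nullity = |E| - r(M) = 5 - 3 = 2.
Product = 3 * 2 = 6.

6


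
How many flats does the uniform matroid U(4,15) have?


Flats of U(4,15): every subset of size < 4 is a flat, plus E itself.
Count = (15 choose 0) + (15 choose 1) + (15 choose 2) + (15 choose 3) + 1
     = 1 + 15 + 105 + 455 + 1
     = 577.

577


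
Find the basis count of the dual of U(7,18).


The dual of U(r,n) is U(n-r, n) = U(11,18).
Bases of U(11,18) are all (11)-element subsets.
|B(M*)| = (18 choose 11) = 31824.

31824
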